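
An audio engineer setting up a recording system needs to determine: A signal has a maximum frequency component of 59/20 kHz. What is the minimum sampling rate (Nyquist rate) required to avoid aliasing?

By the Nyquist-Shannon sampling theorem,
the minimum sampling rate (Nyquist rate) must be at least 2 * f_max.
Nyquist rate = 2 * 59/20 kHz = 59/10 kHz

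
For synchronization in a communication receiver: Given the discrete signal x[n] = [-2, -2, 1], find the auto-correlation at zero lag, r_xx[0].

The auto-correlation at zero lag r_xx[0] equals the signal energy.
r_xx[0] = sum of x[n]^2 = (-2)^2 + (-2)^2 + 1^2
= 4 + 4 + 1 = 9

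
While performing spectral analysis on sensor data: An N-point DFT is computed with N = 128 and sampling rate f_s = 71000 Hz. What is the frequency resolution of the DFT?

DFT frequency resolution = f_s / N
= 71000 / 128 = 8875/16 Hz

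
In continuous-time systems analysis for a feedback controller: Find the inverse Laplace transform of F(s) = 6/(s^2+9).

Standard pair: w/(s^2+w^2) <-> sin(wt)*u(t)
Recognize w^2 = 9, so w = 3; numerator 6 = 2*3.
f(t) = 2*sin(3t)*u(t)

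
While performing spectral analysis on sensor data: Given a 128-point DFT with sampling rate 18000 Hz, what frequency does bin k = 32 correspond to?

The frequency of DFT bin k is: f_k = k * f_s / N
f_32 = 32 * 18000 / 128 = 4500 Hz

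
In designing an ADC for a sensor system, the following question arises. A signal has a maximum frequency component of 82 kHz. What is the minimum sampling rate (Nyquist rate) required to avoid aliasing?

By the Nyquist-Shannon sampling theorem,
the minimum sampling rate (Nyquist rate) must be at least 2 * f_max.
Nyquist rate = 2 * 82 kHz = 164 kHz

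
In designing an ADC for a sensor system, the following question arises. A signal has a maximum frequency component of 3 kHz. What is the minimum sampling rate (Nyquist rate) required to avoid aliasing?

By the Nyquist-Shannon sampling theorem,
the minimum sampling rate (Nyquist rate) must be at least 2 * f_max.
Nyquist rate = 2 * 3 kHz = 6 kHz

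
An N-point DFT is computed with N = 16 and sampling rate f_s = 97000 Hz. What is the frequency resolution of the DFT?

DFT frequency resolution = f_s / N
= 97000 / 16 = 12125/2 Hz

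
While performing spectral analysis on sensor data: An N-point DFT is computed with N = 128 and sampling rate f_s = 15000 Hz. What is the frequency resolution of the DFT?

DFT frequency resolution = f_s / N
= 15000 / 128 = 1875/16 Hz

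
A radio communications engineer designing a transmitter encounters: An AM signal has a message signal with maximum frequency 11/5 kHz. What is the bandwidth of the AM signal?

In AM (double-sideband), the bandwidth is twice the message frequency.
BW = 2 * f_m = 2 * 11/5 kHz = 22/5 kHz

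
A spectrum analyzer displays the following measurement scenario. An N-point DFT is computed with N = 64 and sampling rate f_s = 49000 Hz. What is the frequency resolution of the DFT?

DFT frequency resolution = f_s / N
= 49000 / 64 = 6125/8 Hz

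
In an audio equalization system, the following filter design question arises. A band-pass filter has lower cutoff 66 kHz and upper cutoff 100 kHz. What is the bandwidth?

Bandwidth = f_high - f_low
= 100 kHz - 66 kHz = 34 kHz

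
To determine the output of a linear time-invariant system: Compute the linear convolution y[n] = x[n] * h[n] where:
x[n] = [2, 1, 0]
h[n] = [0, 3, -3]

y[n] = sum_k x[k]*h[n-k]. Output length = len(x) + len(h) - 1 = 3 + 3 - 1 = 5.
y[0] = 2*0 = 0
y[1] = 1*0 + 2*3 = 6
y[2] = 0*0 + 1*3 + 2*-3 = -3
y[3] = 0*3 + 1*-3 = -3
y[4] = 0*-3 = 0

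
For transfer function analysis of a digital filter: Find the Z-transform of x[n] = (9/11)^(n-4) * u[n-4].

Time-shifting property: if X(z) = Z{x[n]}, then Z{x[n-d]} = z^(-d) * X(z)
X(z) = z/(z - 9/11) for x[n] = (9/11)^n * u[n]
Z{x[n-4]} = z^(-4) * z/(z - 9/11) = z^(-3)/(z - 9/11)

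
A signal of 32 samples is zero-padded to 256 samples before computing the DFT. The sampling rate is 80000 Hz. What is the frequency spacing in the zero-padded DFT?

Original DFT: N = 32, resolution = f_s/N = 80000/32 = 2500 Hz
Zero-padded DFT: N = 256, resolution = f_s/N = 80000/256 = 625/2 Hz
Zero-padding interpolates the spectrum (finer frequency grid)
but does NOT improve the true spectral resolution (ability to resolve close frequencies).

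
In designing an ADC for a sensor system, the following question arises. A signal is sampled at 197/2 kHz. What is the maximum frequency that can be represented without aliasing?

The maximum frequency that can be represented without aliasing
is the Nyquist frequency: f_max = f_s / 2 = 197/2 kHz / 2 = 197/4 kHz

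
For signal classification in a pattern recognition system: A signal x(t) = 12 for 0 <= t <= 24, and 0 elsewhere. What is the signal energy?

Energy = integral of |x(t)|^2 dt over the signal duration
= 12^2 * 24 = 144 * 24 = 3456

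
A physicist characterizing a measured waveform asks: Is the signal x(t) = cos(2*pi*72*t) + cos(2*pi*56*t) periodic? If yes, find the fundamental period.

f1 = 72 Hz, f2 = 56 Hz
Period T1 = 1/72, T2 = 1/56
Ratio T1/T2 = 56/72, which is rational.
The signal is periodic with fundamental period T = 1/GCD(72,56) = 1/8 s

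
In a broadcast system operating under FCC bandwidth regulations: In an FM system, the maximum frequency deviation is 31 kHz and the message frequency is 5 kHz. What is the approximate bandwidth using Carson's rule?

Carson's rule: BW = 2*(delta_f + f_m)
= 2*(31 + 5) kHz = 72 kHz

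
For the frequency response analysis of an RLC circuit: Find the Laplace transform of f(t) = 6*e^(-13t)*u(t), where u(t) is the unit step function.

Standard Laplace transform pair:
e^(-at)*u(t) <-> 1/(s+a)
With a = 13: L{6*e^(-13t)*u(t)} = 6/(s+13), ROC: Re(s) > -13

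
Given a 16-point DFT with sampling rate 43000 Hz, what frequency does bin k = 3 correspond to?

The frequency of DFT bin k is: f_k = k * f_s / N
f_3 = 3 * 43000 / 16 = 16125/2 Hz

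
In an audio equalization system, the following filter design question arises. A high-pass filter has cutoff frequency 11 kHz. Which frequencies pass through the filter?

A high-pass filter passes all frequencies above the cutoff frequency 11 kHz and attenuates lower frequencies.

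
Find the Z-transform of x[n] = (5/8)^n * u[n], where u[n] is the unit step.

The Z-transform of a^n * u[n] is z/(z-a) for |z| > |a|.
Here a = 5/8, so X(z) = z/(z - (5/8)) = 8z/(8z - 5)
ROC: |z| > 5/8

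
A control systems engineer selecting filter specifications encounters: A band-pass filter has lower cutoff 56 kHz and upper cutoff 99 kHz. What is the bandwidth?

Bandwidth = f_high - f_low
= 99 kHz - 56 kHz = 43 kHz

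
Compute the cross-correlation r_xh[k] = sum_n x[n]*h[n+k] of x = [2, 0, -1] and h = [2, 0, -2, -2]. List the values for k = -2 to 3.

Both sequences indexed from 0 and zero outside their support.
Lags with overlap: k = -2 to 3.
  r_xh[-2] = x[2]*h[0] = -2
  r_xh[-1] = x[1]*h[0] + x[2]*h[1] = 0
  r_xh[0] = x[0]*h[0] + x[1]*h[1] + x[2]*h[2] = 6
  r_xh[1] = x[0]*h[1] + x[1]*h[2] + x[2]*h[3] = 2
  r_xh[2] = x[0]*h[2] + x[1]*h[3] = -4
  r_xh[3] = x[0]*h[3] = -4
r_xh = [-2, 0, 6, 2, -4, -4] (for k = -2, ..., 3)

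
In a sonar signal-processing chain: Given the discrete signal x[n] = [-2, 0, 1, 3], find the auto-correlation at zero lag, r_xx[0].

The auto-correlation at zero lag r_xx[0] equals the signal energy.
r_xx[0] = sum of x[n]^2 = (-2)^2 + 0^2 + 1^2 + 3^2
= 4 + 0 + 1 + 9 = 14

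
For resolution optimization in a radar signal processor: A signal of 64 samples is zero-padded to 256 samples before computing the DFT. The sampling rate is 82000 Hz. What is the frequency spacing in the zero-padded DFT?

Original DFT: N = 64, resolution = f_s/N = 82000/64 = 5125/4 Hz
Zero-padded DFT: N = 256, resolution = f_s/N = 82000/256 = 5125/16 Hz
Zero-padding interpolates the spectrum (finer frequency grid)
but does NOT improve the true spectral resolution (ability to resolve close frequencies).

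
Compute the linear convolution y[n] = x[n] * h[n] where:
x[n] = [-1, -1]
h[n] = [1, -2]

y[n] = sum_k x[k]*h[n-k]. Output length = len(x) + len(h) - 1 = 2 + 2 - 1 = 3.
y[0] = -1*1 = -1
y[1] = -1*1 + -1*-2 = 1
y[2] = -1*-2 = 2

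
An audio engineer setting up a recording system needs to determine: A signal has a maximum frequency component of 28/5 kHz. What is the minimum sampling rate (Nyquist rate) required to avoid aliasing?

By the Nyquist-Shannon sampling theorem,
the minimum sampling rate (Nyquist rate) must be at least 2 * f_max.
Nyquist rate = 2 * 28/5 kHz = 56/5 kHz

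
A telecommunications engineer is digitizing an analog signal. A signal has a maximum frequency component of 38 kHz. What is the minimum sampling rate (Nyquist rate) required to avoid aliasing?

By the Nyquist-Shannon sampling theorem,
the minimum sampling rate (Nyquist rate) must be at least 2 * f_max.
Nyquist rate = 2 * 38 kHz = 76 kHz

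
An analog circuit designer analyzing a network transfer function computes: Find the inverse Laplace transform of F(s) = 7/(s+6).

Standard pair: k/(s+a) <-> k*e^(-at)*u(t)
With k=7, a=6: f(t) = 7*e^(-6t)*u(t)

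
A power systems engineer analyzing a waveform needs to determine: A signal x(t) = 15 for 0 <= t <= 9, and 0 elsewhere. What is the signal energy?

Energy = integral of |x(t)|^2 dt over the signal duration
= 15^2 * 9 = 225 * 9 = 2025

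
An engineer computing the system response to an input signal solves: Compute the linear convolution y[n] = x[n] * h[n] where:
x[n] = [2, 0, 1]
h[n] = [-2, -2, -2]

y[n] = sum_k x[k]*h[n-k]. Output length = len(x) + len(h) - 1 = 3 + 3 - 1 = 5.
y[0] = 2*-2 = -4
y[1] = 0*-2 + 2*-2 = -4
y[2] = 1*-2 + 0*-2 + 2*-2 = -6
y[3] = 1*-2 + 0*-2 = -2
y[4] = 1*-2 = -2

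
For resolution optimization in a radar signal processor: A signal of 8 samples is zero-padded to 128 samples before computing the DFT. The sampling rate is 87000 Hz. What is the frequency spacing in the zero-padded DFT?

Original DFT: N = 8, resolution = f_s/N = 87000/8 = 10875 Hz
Zero-padded DFT: N = 128, resolution = f_s/N = 87000/128 = 10875/16 Hz
Zero-padding interpolates the spectrum (finer frequency grid)
but does NOT improve the true spectral resolution (ability to resolve close frequencies).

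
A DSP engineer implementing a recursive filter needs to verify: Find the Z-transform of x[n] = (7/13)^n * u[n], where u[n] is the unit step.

The Z-transform of a^n * u[n] is z/(z-a) for |z| > |a|.
Here a = 7/13, so X(z) = z/(z - (7/13)) = 13z/(13z - 7)
ROC: |z| > 7/13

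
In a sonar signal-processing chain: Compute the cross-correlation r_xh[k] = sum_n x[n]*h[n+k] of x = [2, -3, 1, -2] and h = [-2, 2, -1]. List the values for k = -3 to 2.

Both sequences indexed from 0 and zero outside their support.
Lags with overlap: k = -3 to 2.
  r_xh[-3] = x[3]*h[0] = 4
  r_xh[-2] = x[2]*h[0] + x[3]*h[1] = -6
  r_xh[-1] = x[1]*h[0] + x[2]*h[1] + x[3]*h[2] = 10
  r_xh[0] = x[0]*h[0] + x[1]*h[1] + x[2]*h[2] = -11
  r_xh[1] = x[0]*h[1] + x[1]*h[2] = 7
  r_xh[2] = x[0]*h[2] = -2
r_xh = [4, -6, 10, -11, 7, -2] (for k = -3, ..., 2)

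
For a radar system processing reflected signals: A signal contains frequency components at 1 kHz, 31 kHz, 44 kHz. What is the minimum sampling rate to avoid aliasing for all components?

The highest frequency component is f_max = 44 kHz.
Nyquist rate = 2 * f_max = 2 * 44 kHz = 88 kHz.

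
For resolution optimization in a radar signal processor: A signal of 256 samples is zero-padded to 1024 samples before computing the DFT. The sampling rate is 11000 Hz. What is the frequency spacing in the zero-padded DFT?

Original DFT: N = 256, resolution = f_s/N = 11000/256 = 1375/32 Hz
Zero-padded DFT: N = 1024, resolution = f_s/N = 11000/1024 = 1375/128 Hz
Zero-padding interpolates the spectrum (finer frequency grid)
but does NOT improve the true spectral resolution (ability to resolve close frequencies).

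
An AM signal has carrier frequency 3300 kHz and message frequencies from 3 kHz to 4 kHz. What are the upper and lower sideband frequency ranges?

Upper sideband (USB) = fc + [fm_low, fm_high] = 3300 + [3, 4] = [3303, 3304] kHz
Lower sideband (LSB) = fc - [fm_high, fm_low] = 3300 - [4, 3] = [3296, 3297] kHz
Total occupied spectrum: 3296 kHz to 3304 kHz (plus carrier at 3300 kHz)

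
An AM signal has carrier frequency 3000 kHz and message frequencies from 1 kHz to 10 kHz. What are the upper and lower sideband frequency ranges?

Upper sideband (USB) = fc + [fm_low, fm_high] = 3000 + [1, 10] = [3001, 3010] kHz
Lower sideband (LSB) = fc - [fm_high, fm_low] = 3000 - [10, 1] = [2990, 2999] kHz
Total occupied spectrum: 2990 kHz to 3010 kHz (plus carrier at 3000 kHz)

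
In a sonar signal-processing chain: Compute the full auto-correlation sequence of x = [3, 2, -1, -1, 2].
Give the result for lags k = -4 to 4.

r_xx[k] = sum_m x[m]*x[m+k], indexed from 0, for k = -4 to 4:
  r_xx[-4] = x[4]*x[0] = 6
  r_xx[-3] = x[3]*x[0] + x[4]*x[1] = 1
  r_xx[-2] = x[2]*x[0] + x[3]*x[1] + x[4]*x[2] = -7
  r_xx[-1] = x[1]*x[0] + x[2]*x[1] + x[3]*x[2] + x[4]*x[3] = 3
  r_xx[0] = x[0]*x[0] + x[1]*x[1] + x[2]*x[2] + x[3]*x[3] + x[4]*x[4] = 19
  r_xx[1] = x[0]*x[1] + x[1]*x[2] + x[2]*x[3] + x[3]*x[4] = 3
  r_xx[2] = x[0]*x[2] + x[1]*x[3] + x[2]*x[4] = -7
  r_xx[3] = x[0]*x[3] + x[1]*x[4] = 1
  r_xx[4] = x[0]*x[4] = 6
r_xx = [6, 1, -7, 3, 19, 3, -7, 1, 6]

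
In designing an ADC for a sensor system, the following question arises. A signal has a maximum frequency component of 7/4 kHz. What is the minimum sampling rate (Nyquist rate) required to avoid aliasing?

By the Nyquist-Shannon sampling theorem,
the minimum sampling rate (Nyquist rate) must be at least 2 * f_max.
Nyquist rate = 2 * 7/4 kHz = 7/2 kHz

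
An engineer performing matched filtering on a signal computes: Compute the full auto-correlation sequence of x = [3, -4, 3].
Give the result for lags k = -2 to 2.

r_xx[k] = sum_m x[m]*x[m+k], indexed from 0, for k = -2 to 2:
  r_xx[-2] = x[2]*x[0] = 9
  r_xx[-1] = x[1]*x[0] + x[2]*x[1] = -24
  r_xx[0] = x[0]*x[0] + x[1]*x[1] + x[2]*x[2] = 34
  r_xx[1] = x[0]*x[1] + x[1]*x[2] = -24
  r_xx[2] = x[0]*x[2] = 9
r_xx = [9, -24, 34, -24, 9]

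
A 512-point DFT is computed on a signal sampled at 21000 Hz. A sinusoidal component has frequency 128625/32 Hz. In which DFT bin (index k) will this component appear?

DFT frequency resolution = f_s/N = 21000/512 = 2625/64 Hz
Bin index k = f_signal / resolution = 128625/32 / 2625/64 = 98
The signal frequency 128625/32 Hz falls in DFT bin k = 98.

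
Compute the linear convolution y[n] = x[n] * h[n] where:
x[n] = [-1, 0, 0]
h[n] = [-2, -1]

y[n] = sum_k x[k]*h[n-k]. Output length = len(x) + len(h) - 1 = 3 + 2 - 1 = 4.
y[0] = -1*-2 = 2
y[1] = 0*-2 + -1*-1 = 1
y[2] = 0*-2 + 0*-1 = 0
y[3] = 0*-1 = 0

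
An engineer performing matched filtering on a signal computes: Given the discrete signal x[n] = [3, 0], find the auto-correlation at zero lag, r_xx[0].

The auto-correlation at zero lag r_xx[0] equals the signal energy.
r_xx[0] = sum of x[n]^2 = 3^2 + 0^2
= 9 + 0 = 9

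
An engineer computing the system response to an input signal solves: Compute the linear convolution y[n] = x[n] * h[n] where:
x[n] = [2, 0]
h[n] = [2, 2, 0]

y[n] = sum_k x[k]*h[n-k]. Output length = len(x) + len(h) - 1 = 2 + 3 - 1 = 4.
y[0] = 2*2 = 4
y[1] = 0*2 + 2*2 = 4
y[2] = 0*2 + 2*0 = 0
y[3] = 0*0 = 0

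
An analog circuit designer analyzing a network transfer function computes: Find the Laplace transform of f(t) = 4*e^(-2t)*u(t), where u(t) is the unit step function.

Standard Laplace transform pair:
e^(-at)*u(t) <-> 1/(s+a)
With a = 2: L{4*e^(-2t)*u(t)} = 4/(s+2), ROC: Re(s) > -2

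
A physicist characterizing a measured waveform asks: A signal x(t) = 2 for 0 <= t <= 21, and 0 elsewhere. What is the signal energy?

Energy = integral of |x(t)|^2 dt over the signal duration
= 2^2 * 21 = 4 * 21 = 84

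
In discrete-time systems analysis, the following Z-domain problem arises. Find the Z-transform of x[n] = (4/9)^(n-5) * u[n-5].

Time-shifting property: if X(z) = Z{x[n]}, then Z{x[n-d]} = z^(-d) * X(z)
X(z) = z/(z - 4/9) for x[n] = (4/9)^n * u[n]
Z{x[n-5]} = z^(-5) * z/(z - 4/9) = z^(-4)/(z - 4/9)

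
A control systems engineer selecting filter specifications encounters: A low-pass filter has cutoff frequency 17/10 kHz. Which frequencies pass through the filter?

A low-pass filter passes all frequencies below the cutoff frequency 17/10 kHz and attenuates higher frequencies.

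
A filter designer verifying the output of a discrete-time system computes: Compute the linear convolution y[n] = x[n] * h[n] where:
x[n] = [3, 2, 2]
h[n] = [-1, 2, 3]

y[n] = sum_k x[k]*h[n-k]. Output length = len(x) + len(h) - 1 = 3 + 3 - 1 = 5.
y[0] = 3*-1 = -3
y[1] = 2*-1 + 3*2 = 4
y[2] = 2*-1 + 2*2 + 3*3 = 11
y[3] = 2*2 + 2*3 = 10
y[4] = 2*3 = 6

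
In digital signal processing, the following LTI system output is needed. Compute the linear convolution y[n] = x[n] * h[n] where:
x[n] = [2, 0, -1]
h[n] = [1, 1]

y[n] = sum_k x[k]*h[n-k]. Output length = len(x) + len(h) - 1 = 3 + 2 - 1 = 4.
y[0] = 2*1 = 2
y[1] = 0*1 + 2*1 = 2
y[2] = -1*1 + 0*1 = -1
y[3] = -1*1 = -1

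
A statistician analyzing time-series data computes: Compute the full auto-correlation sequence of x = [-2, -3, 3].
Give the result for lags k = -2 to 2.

r_xx[k] = sum_m x[m]*x[m+k], indexed from 0, for k = -2 to 2:
  r_xx[-2] = x[2]*x[0] = -6
  r_xx[-1] = x[1]*x[0] + x[2]*x[1] = -3
  r_xx[0] = x[0]*x[0] + x[1]*x[1] + x[2]*x[2] = 22
  r_xx[1] = x[0]*x[1] + x[1]*x[2] = -3
  r_xx[2] = x[0]*x[2] = -6
r_xx = [-6, -3, 22, -3, -6]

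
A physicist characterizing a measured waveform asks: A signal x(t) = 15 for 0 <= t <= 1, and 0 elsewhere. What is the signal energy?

Energy = integral of |x(t)|^2 dt over the signal duration
= 15^2 * 1 = 225 * 1 = 225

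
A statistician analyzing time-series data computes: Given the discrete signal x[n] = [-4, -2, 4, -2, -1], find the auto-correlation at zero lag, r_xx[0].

The auto-correlation at zero lag r_xx[0] equals the signal energy.
r_xx[0] = sum of x[n]^2 = (-4)^2 + (-2)^2 + 4^2 + (-2)^2 + (-1)^2
= 16 + 4 + 16 + 4 + 1 = 41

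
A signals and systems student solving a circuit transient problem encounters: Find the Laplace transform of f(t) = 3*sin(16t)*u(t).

Standard pair: sin(wt)*u(t) <-> w/(s^2+w^2)
With w = 16: L{3*sin(16t)*u(t)} = 48/(s^2+256)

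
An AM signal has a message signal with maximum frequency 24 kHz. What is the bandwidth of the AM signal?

In AM (double-sideband), the bandwidth is twice the message frequency.
BW = 2 * f_m = 2 * 24 kHz = 48 kHz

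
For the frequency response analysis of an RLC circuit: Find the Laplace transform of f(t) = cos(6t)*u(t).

Standard pair: cos(wt)*u(t) <-> s/(s^2+w^2)
With w = 6: L{cos(6t)*u(t)} = s/(s^2+36)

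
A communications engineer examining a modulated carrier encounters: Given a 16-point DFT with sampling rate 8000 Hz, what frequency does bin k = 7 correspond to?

The frequency of DFT bin k is: f_k = k * f_s / N
f_7 = 7 * 8000 / 16 = 3500 Hz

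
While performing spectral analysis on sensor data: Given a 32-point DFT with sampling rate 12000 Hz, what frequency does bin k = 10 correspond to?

The frequency of DFT bin k is: f_k = k * f_s / N
f_10 = 10 * 12000 / 32 = 3750 Hz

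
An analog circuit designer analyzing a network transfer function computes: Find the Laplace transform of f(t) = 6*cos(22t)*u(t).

Standard pair: cos(wt)*u(t) <-> s/(s^2+w^2)
With w = 22: L{6*cos(22t)*u(t)} = 6s/(s^2+484)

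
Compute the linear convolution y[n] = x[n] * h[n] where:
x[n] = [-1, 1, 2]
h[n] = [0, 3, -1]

y[n] = sum_k x[k]*h[n-k]. Output length = len(x) + len(h) - 1 = 3 + 3 - 1 = 5.
y[0] = -1*0 = 0
y[1] = 1*0 + -1*3 = -3
y[2] = 2*0 + 1*3 + -1*-1 = 4
y[3] = 2*3 + 1*-1 = 5
y[4] = 2*-1 = -2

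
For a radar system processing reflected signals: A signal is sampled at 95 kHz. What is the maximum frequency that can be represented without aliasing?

The maximum frequency that can be represented without aliasing
is the Nyquist frequency: f_max = f_s / 2 = 95 kHz / 2 = 95/2 kHz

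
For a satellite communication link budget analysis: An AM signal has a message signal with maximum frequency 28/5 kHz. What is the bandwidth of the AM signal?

In AM (double-sideband), the bandwidth is twice the message frequency.
BW = 2 * f_m = 2 * 28/5 kHz = 56/5 kHz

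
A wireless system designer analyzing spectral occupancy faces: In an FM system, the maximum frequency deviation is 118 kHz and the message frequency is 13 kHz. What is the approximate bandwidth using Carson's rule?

Carson's rule: BW = 2*(delta_f + f_m)
= 2*(118 + 13) kHz = 262 kHz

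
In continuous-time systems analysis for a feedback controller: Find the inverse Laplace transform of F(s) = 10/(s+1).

Standard pair: k/(s+a) <-> k*e^(-at)*u(t)
With k=10, a=1: f(t) = 10*e^(-t)*u(t)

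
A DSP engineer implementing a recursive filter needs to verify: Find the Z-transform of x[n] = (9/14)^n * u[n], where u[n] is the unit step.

The Z-transform of a^n * u[n] is z/(z-a) for |z| > |a|.
Here a = 9/14, so X(z) = z/(z - (9/14)) = 14z/(14z - 9)
ROC: |z| > 9/14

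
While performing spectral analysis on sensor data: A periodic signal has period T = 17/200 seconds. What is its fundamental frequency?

The fundamental frequency is the reciprocal of the period.
f = 1/T = 1/(17/200) = 200/17 Hz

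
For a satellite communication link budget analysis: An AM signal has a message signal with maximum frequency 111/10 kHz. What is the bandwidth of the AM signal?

In AM (double-sideband), the bandwidth is twice the message frequency.
BW = 2 * f_m = 2 * 111/10 kHz = 111/5 kHz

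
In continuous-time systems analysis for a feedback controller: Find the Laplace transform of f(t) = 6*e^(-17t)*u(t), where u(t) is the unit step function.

Standard Laplace transform pair:
e^(-at)*u(t) <-> 1/(s+a)
With a = 17: L{6*e^(-17t)*u(t)} = 6/(s+17), ROC: Re(s) > -17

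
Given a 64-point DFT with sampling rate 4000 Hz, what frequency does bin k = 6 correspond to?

The frequency of DFT bin k is: f_k = k * f_s / N
f_6 = 6 * 4000 / 64 = 375 Hz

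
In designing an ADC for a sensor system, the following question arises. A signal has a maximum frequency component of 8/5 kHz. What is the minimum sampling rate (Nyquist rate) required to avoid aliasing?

By the Nyquist-Shannon sampling theorem,
the minimum sampling rate (Nyquist rate) must be at least 2 * f_max.
Nyquist rate = 2 * 8/5 kHz = 16/5 kHz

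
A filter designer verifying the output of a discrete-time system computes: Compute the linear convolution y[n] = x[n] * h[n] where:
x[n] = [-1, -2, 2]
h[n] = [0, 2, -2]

y[n] = sum_k x[k]*h[n-k]. Output length = len(x) + len(h) - 1 = 3 + 3 - 1 = 5.
y[0] = -1*0 = 0
y[1] = -2*0 + -1*2 = -2
y[2] = 2*0 + -2*2 + -1*-2 = -2
y[3] = 2*2 + -2*-2 = 8
y[4] = 2*-2 = -4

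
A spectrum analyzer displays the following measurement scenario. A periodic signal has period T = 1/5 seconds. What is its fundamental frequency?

The fundamental frequency is the reciprocal of the period.
f = 1/T = 1/(1/5) = 5 Hz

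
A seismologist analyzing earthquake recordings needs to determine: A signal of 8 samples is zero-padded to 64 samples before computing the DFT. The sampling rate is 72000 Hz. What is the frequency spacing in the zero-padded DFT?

Original DFT: N = 8, resolution = f_s/N = 72000/8 = 9000 Hz
Zero-padded DFT: N = 64, resolution = f_s/N = 72000/64 = 1125 Hz
Zero-padding interpolates the spectrum (finer frequency grid)
but does NOT improve the true spectral resolution (ability to resolve close frequencies).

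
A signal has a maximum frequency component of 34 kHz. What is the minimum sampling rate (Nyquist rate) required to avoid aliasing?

By the Nyquist-Shannon sampling theorem,
the minimum sampling rate (Nyquist rate) must be at least 2 * f_max.
Nyquist rate = 2 * 34 kHz = 68 kHz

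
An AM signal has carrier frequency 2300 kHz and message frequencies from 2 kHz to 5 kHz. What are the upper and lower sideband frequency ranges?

Upper sideband (USB) = fc + [fm_low, fm_high] = 2300 + [2, 5] = [2302, 2305] kHz
Lower sideband (LSB) = fc - [fm_high, fm_low] = 2300 - [5, 2] = [2295, 2298] kHz
Total occupied spectrum: 2295 kHz to 2305 kHz (plus carrier at 2300 kHz)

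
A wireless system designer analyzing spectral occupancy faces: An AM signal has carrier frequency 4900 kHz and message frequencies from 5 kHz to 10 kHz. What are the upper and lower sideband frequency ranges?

Upper sideband (USB) = fc + [fm_low, fm_high] = 4900 + [5, 10] = [4905, 4910] kHz
Lower sideband (LSB) = fc - [fm_high, fm_low] = 4900 - [10, 5] = [4890, 4895] kHz
Total occupied spectrum: 4890 kHz to 4910 kHz (plus carrier at 4900 kHz)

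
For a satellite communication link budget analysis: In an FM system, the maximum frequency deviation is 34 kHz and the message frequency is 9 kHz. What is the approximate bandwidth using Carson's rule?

Carson's rule: BW = 2*(delta_f + f_m)
= 2*(34 + 9) kHz = 86 kHz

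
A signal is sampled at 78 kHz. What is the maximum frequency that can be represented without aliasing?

The maximum frequency that can be represented without aliasing
is the Nyquist frequency: f_max = f_s / 2 = 78 kHz / 2 = 39 kHz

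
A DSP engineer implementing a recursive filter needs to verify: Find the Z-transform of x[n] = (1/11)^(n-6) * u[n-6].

Time-shifting property: if X(z) = Z{x[n]}, then Z{x[n-d]} = z^(-d) * X(z)
X(z) = z/(z - 1/11) for x[n] = (1/11)^n * u[n]
Z{x[n-6]} = z^(-6) * z/(z - 1/11) = z^(-5)/(z - 1/11)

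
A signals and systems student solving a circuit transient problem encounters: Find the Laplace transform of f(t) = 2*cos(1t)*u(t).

Standard pair: cos(wt)*u(t) <-> s/(s^2+w^2)
With w = 1: L{2*cos(1t)*u(t)} = 2s/(s^2+1)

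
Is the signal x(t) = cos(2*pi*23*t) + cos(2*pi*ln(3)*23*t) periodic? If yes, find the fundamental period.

f1 = 23 Hz, f2 = 23*ln(3) Hz
Ratio f2/f1 = ln(3), which is irrational.
Since the frequency ratio is irrational, no common period exists.
The signal is not periodic.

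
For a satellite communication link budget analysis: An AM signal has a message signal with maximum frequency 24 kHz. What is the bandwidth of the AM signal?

In AM (double-sideband), the bandwidth is twice the message frequency.
BW = 2 * f_m = 2 * 24 kHz = 48 kHz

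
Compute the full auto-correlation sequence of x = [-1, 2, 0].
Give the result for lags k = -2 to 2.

r_xx[k] = sum_m x[m]*x[m+k], indexed from 0, for k = -2 to 2:
  r_xx[-2] = x[2]*x[0] = 0
  r_xx[-1] = x[1]*x[0] + x[2]*x[1] = -2
  r_xx[0] = x[0]*x[0] + x[1]*x[1] + x[2]*x[2] = 5
  r_xx[1] = x[0]*x[1] + x[1]*x[2] = -2
  r_xx[2] = x[0]*x[2] = 0
r_xx = [0, -2, 5, -2, 0]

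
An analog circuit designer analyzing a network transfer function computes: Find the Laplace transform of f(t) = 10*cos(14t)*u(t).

Standard pair: cos(wt)*u(t) <-> s/(s^2+w^2)
With w = 14: L{10*cos(14t)*u(t)} = 10s/(s^2+196)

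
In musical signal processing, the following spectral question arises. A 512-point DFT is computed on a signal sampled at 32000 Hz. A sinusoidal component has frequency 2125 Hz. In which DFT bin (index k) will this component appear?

DFT frequency resolution = f_s/N = 32000/512 = 125/2 Hz
Bin index k = f_signal / resolution = 2125 / 125/2 = 34
The signal frequency 2125 Hz falls in DFT bin k = 34.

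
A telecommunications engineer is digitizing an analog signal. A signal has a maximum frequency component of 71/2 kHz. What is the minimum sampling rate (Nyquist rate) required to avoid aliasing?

By the Nyquist-Shannon sampling theorem,
the minimum sampling rate (Nyquist rate) must be at least 2 * f_max.
Nyquist rate = 2 * 71/2 kHz = 71 kHz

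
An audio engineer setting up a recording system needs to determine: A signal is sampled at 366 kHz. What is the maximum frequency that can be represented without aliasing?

The maximum frequency that can be represented without aliasing
is the Nyquist frequency: f_max = f_s / 2 = 366 kHz / 2 = 183 kHz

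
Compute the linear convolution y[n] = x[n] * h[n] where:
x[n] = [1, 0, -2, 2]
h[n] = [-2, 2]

y[n] = sum_k x[k]*h[n-k]. Output length = len(x) + len(h) - 1 = 4 + 2 - 1 = 5.
y[0] = 1*-2 = -2
y[1] = 0*-2 + 1*2 = 2
y[2] = -2*-2 + 0*2 = 4
y[3] = 2*-2 + -2*2 = -8
y[4] = 2*2 = 4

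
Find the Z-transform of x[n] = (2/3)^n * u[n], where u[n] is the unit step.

The Z-transform of a^n * u[n] is z/(z-a) for |z| > |a|.
Here a = 2/3, so X(z) = z/(z - (2/3)) = 3z/(3z - 2)
ROC: |z| > 2/3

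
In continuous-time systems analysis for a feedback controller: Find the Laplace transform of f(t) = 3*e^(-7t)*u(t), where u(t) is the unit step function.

Standard Laplace transform pair:
e^(-at)*u(t) <-> 1/(s+a)
With a = 7: L{3*e^(-7t)*u(t)} = 3/(s+7), ROC: Re(s) > -7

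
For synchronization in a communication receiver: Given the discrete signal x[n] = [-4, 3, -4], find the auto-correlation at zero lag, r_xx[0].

The auto-correlation at zero lag r_xx[0] equals the signal energy.
r_xx[0] = sum of x[n]^2 = (-4)^2 + 3^2 + (-4)^2
= 16 + 9 + 16 = 41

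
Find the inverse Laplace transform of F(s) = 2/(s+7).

Standard pair: k/(s+a) <-> k*e^(-at)*u(t)
With k=2, a=7: f(t) = 2*e^(-7t)*u(t)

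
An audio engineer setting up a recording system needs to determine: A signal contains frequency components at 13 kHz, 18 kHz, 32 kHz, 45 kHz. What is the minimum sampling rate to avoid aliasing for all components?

The highest frequency component is f_max = 45 kHz.
Nyquist rate = 2 * f_max = 2 * 45 kHz = 90 kHz.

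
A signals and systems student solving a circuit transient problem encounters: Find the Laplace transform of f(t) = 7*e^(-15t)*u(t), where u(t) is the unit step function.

Standard Laplace transform pair:
e^(-at)*u(t) <-> 1/(s+a)
With a = 15: L{7*e^(-15t)*u(t)} = 7/(s+15), ROC: Re(s) > -15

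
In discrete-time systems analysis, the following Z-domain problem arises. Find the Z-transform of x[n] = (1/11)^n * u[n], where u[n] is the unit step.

The Z-transform of a^n * u[n] is z/(z-a) for |z| > |a|.
Here a = 1/11, so X(z) = z/(z - (1/11)) = 11z/(11z - 1)
ROC: |z| > 1/11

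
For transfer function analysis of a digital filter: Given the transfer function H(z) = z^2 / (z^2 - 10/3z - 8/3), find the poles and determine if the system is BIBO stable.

Poles are roots of the denominator: z^2 - 10/3z - 8/3 = 0.
Quadratic formula: z = [-(-10/3) +/- sqrt((-10/3)^2 - 4*(-8/3))] / 2
Discriminant = 100/9 + 32/3 = 196/9; sqrt = 14/3.
z = (10/3 +/- 14/3) / 2 => z = 4 or z = -2/3.
|p1| = 4, |p2| = 2/3.
For BIBO stability, all poles must lie inside the unit circle (|p| < 1).
System is UNSTABLE since at least one |p| >= 1.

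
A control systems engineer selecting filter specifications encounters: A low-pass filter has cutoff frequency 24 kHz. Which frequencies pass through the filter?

A low-pass filter passes all frequencies below the cutoff frequency 24 kHz and attenuates higher frequencies.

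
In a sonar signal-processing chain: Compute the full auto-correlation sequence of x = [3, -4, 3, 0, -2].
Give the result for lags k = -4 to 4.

r_xx[k] = sum_m x[m]*x[m+k], indexed from 0, for k = -4 to 4:
  r_xx[-4] = x[4]*x[0] = -6
  r_xx[-3] = x[3]*x[0] + x[4]*x[1] = 8
  r_xx[-2] = x[2]*x[0] + x[3]*x[1] + x[4]*x[2] = 3
  r_xx[-1] = x[1]*x[0] + x[2]*x[1] + x[3]*x[2] + x[4]*x[3] = -24
  r_xx[0] = x[0]*x[0] + x[1]*x[1] + x[2]*x[2] + x[3]*x[3] + x[4]*x[4] = 38
  r_xx[1] = x[0]*x[1] + x[1]*x[2] + x[2]*x[3] + x[3]*x[4] = -24
  r_xx[2] = x[0]*x[2] + x[1]*x[3] + x[2]*x[4] = 3
  r_xx[3] = x[0]*x[3] + x[1]*x[4] = 8
  r_xx[4] = x[0]*x[4] = -6
r_xx = [-6, 8, 3, -24, 38, -24, 3, 8, -6]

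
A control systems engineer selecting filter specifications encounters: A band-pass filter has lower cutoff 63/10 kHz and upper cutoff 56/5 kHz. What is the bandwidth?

Bandwidth = f_high - f_low
= 56/5 kHz - 63/10 kHz = 49/10 kHz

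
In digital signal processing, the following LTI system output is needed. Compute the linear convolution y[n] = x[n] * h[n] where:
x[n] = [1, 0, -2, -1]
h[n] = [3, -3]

y[n] = sum_k x[k]*h[n-k]. Output length = len(x) + len(h) - 1 = 4 + 2 - 1 = 5.
y[0] = 1*3 = 3
y[1] = 0*3 + 1*-3 = -3
y[2] = -2*3 + 0*-3 = -6
y[3] = -1*3 + -2*-3 = 3
y[4] = -1*-3 = 3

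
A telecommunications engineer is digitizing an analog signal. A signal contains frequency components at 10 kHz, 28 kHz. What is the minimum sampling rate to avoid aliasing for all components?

The highest frequency component is f_max = 28 kHz.
Nyquist rate = 2 * f_max = 2 * 28 kHz = 56 kHz.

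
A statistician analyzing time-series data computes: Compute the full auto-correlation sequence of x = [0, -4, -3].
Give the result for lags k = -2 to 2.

r_xx[k] = sum_m x[m]*x[m+k], indexed from 0, for k = -2 to 2:
  r_xx[-2] = x[2]*x[0] = 0
  r_xx[-1] = x[1]*x[0] + x[2]*x[1] = 12
  r_xx[0] = x[0]*x[0] + x[1]*x[1] + x[2]*x[2] = 25
  r_xx[1] = x[0]*x[1] + x[1]*x[2] = 12
  r_xx[2] = x[0]*x[2] = 0
r_xx = [0, 12, 25, 12, 0]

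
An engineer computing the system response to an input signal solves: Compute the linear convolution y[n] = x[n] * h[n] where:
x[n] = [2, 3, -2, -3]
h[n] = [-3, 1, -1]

y[n] = sum_k x[k]*h[n-k]. Output length = len(x) + len(h) - 1 = 4 + 3 - 1 = 6.
y[0] = 2*-3 = -6
y[1] = 3*-3 + 2*1 = -7
y[2] = -2*-3 + 3*1 + 2*-1 = 7
y[3] = -3*-3 + -2*1 + 3*-1 = 4
y[4] = -3*1 + -2*-1 = -1
y[5] = -3*-1 = 3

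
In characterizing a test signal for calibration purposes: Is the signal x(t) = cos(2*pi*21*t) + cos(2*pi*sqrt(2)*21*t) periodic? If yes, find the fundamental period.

f1 = 21 Hz, f2 = 21*sqrt(2) Hz
Ratio f2/f1 = sqrt(2), which is irrational.
Since the frequency ratio is irrational, no common period exists.
The signal is not periodic.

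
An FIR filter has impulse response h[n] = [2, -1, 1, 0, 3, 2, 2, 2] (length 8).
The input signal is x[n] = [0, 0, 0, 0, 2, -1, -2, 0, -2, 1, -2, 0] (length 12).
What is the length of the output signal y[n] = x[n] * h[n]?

For linear convolution, the output length is:
len(y) = len(x) + len(h) - 1 = 12 + 8 - 1 = 19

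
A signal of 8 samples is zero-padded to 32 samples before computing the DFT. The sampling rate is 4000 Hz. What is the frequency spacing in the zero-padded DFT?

Original DFT: N = 8, resolution = f_s/N = 4000/8 = 500 Hz
Zero-padded DFT: N = 32, resolution = f_s/N = 4000/32 = 125 Hz
Zero-padding interpolates the spectrum (finer frequency grid)
but does NOT improve the true spectral resolution (ability to resolve close frequencies).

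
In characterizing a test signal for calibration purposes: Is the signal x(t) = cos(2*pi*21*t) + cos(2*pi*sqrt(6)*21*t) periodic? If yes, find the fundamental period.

f1 = 21 Hz, f2 = 21*sqrt(6) Hz
Ratio f2/f1 = sqrt(6), which is irrational.
Since the frequency ratio is irrational, no common period exists.
The signal is not periodic.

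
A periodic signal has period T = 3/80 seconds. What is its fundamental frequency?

The fundamental frequency is the reciprocal of the period.
f = 1/T = 1/(3/80) = 80/3 Hz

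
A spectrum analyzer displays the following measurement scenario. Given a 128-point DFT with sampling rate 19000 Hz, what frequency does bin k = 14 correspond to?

The frequency of DFT bin k is: f_k = k * f_s / N
f_14 = 14 * 19000 / 128 = 16625/8 Hz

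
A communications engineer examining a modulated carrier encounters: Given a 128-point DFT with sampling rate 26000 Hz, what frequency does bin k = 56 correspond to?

The frequency of DFT bin k is: f_k = k * f_s / N
f_56 = 56 * 26000 / 128 = 11375 Hz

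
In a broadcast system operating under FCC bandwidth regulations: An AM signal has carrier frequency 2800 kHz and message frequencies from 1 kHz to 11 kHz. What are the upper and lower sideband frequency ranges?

Upper sideband (USB) = fc + [fm_low, fm_high] = 2800 + [1, 11] = [2801, 2811] kHz
Lower sideband (LSB) = fc - [fm_high, fm_low] = 2800 - [11, 1] = [2789, 2799] kHz
Total occupied spectrum: 2789 kHz to 2811 kHz (plus carrier at 2800 kHz)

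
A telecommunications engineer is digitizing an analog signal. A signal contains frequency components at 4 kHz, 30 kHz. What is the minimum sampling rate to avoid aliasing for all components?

The highest frequency component is f_max = 30 kHz.
Nyquist rate = 2 * f_max = 2 * 30 kHz = 60 kHz.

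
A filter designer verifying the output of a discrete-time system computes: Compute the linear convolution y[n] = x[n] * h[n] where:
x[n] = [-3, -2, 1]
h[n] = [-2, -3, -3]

y[n] = sum_k x[k]*h[n-k]. Output length = len(x) + len(h) - 1 = 3 + 3 - 1 = 5.
y[0] = -3*-2 = 6
y[1] = -2*-2 + -3*-3 = 13
y[2] = 1*-2 + -2*-3 + -3*-3 = 13
y[3] = 1*-3 + -2*-3 = 3
y[4] = 1*-3 = -3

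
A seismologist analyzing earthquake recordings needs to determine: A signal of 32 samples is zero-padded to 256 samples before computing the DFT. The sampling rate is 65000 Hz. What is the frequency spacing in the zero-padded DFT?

Original DFT: N = 32, resolution = f_s/N = 65000/32 = 8125/4 Hz
Zero-padded DFT: N = 256, resolution = f_s/N = 65000/256 = 8125/32 Hz
Zero-padding interpolates the spectrum (finer frequency grid)
but does NOT improve the true spectral resolution (ability to resolve close frequencies).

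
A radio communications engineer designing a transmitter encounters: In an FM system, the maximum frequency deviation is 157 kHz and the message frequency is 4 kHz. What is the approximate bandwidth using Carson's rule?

Carson's rule: BW = 2*(delta_f + f_m)
= 2*(157 + 4) kHz = 322 kHz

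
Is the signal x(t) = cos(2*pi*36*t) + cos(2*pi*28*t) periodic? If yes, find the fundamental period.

f1 = 36 Hz, f2 = 28 Hz
Period T1 = 1/36, T2 = 1/28
Ratio T1/T2 = 28/36, which is rational.
The signal is periodic with fundamental period T = 1/GCD(36,28) = 1/4 s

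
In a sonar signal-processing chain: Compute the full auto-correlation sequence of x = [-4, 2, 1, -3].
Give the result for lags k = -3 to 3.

r_xx[k] = sum_m x[m]*x[m+k], indexed from 0, for k = -3 to 3:
  r_xx[-3] = x[3]*x[0] = 12
  r_xx[-2] = x[2]*x[0] + x[3]*x[1] = -10
  r_xx[-1] = x[1]*x[0] + x[2]*x[1] + x[3]*x[2] = -9
  r_xx[0] = x[0]*x[0] + x[1]*x[1] + x[2]*x[2] + x[3]*x[3] = 30
  r_xx[1] = x[0]*x[1] + x[1]*x[2] + x[2]*x[3] = -9
  r_xx[2] = x[0]*x[2] + x[1]*x[3] = -10
  r_xx[3] = x[0]*x[3] = 12
r_xx = [12, -10, -9, 30, -9, -10, 12]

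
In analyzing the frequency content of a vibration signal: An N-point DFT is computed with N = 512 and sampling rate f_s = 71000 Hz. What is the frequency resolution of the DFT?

DFT frequency resolution = f_s / N
= 71000 / 512 = 8875/64 Hz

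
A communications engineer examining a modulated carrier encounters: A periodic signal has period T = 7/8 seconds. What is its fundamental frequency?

The fundamental frequency is the reciprocal of the period.
f = 1/T = 1/(7/8) = 8/7 Hz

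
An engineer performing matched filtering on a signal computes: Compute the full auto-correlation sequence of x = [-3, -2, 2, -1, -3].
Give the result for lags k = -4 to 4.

r_xx[k] = sum_m x[m]*x[m+k], indexed from 0, for k = -4 to 4:
  r_xx[-4] = x[4]*x[0] = 9
  r_xx[-3] = x[3]*x[0] + x[4]*x[1] = 9
  r_xx[-2] = x[2]*x[0] + x[3]*x[1] + x[4]*x[2] = -10
  r_xx[-1] = x[1]*x[0] + x[2]*x[1] + x[3]*x[2] + x[4]*x[3] = 3
  r_xx[0] = x[0]*x[0] + x[1]*x[1] + x[2]*x[2] + x[3]*x[3] + x[4]*x[4] = 27
  r_xx[1] = x[0]*x[1] + x[1]*x[2] + x[2]*x[3] + x[3]*x[4] = 3
  r_xx[2] = x[0]*x[2] + x[1]*x[3] + x[2]*x[4] = -10
  r_xx[3] = x[0]*x[3] + x[1]*x[4] = 9
  r_xx[4] = x[0]*x[4] = 9
r_xx = [9, 9, -10, 3, 27, 3, -10, 9, 9]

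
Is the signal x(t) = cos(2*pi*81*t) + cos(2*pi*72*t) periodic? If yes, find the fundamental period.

f1 = 81 Hz, f2 = 72 Hz
Period T1 = 1/81, T2 = 1/72
Ratio T1/T2 = 72/81, which is rational.
The signal is periodic with fundamental period T = 1/GCD(81,72) = 1/9 s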